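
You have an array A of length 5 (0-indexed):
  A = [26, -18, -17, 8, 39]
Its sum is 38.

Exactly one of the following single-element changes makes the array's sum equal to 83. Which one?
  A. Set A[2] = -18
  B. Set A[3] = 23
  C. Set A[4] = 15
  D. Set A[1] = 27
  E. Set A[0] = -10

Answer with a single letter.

Answer: D

Derivation:
Option A: A[2] -17->-18, delta=-1, new_sum=38+(-1)=37
Option B: A[3] 8->23, delta=15, new_sum=38+(15)=53
Option C: A[4] 39->15, delta=-24, new_sum=38+(-24)=14
Option D: A[1] -18->27, delta=45, new_sum=38+(45)=83 <-- matches target
Option E: A[0] 26->-10, delta=-36, new_sum=38+(-36)=2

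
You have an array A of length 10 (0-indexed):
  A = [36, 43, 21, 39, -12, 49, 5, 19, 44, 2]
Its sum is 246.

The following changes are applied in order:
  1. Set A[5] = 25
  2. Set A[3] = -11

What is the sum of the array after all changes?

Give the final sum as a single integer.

Answer: 172

Derivation:
Initial sum: 246
Change 1: A[5] 49 -> 25, delta = -24, sum = 222
Change 2: A[3] 39 -> -11, delta = -50, sum = 172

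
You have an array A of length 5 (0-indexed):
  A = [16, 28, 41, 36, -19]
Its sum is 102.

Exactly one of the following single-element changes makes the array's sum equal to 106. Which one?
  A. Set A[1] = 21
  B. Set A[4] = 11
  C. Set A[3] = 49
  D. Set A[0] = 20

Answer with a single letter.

Option A: A[1] 28->21, delta=-7, new_sum=102+(-7)=95
Option B: A[4] -19->11, delta=30, new_sum=102+(30)=132
Option C: A[3] 36->49, delta=13, new_sum=102+(13)=115
Option D: A[0] 16->20, delta=4, new_sum=102+(4)=106 <-- matches target

Answer: D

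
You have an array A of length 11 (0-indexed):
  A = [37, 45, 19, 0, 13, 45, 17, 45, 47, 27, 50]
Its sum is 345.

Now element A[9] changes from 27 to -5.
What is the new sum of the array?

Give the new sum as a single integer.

Answer: 313

Derivation:
Old value at index 9: 27
New value at index 9: -5
Delta = -5 - 27 = -32
New sum = old_sum + delta = 345 + (-32) = 313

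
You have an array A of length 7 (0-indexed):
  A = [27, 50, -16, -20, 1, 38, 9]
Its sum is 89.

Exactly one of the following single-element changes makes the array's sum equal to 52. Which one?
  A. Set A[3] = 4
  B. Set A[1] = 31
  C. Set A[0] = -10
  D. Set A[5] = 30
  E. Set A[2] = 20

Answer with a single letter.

Answer: C

Derivation:
Option A: A[3] -20->4, delta=24, new_sum=89+(24)=113
Option B: A[1] 50->31, delta=-19, new_sum=89+(-19)=70
Option C: A[0] 27->-10, delta=-37, new_sum=89+(-37)=52 <-- matches target
Option D: A[5] 38->30, delta=-8, new_sum=89+(-8)=81
Option E: A[2] -16->20, delta=36, new_sum=89+(36)=125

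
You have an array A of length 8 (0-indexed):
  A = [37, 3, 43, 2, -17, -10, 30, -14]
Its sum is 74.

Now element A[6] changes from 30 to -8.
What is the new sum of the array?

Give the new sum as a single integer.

Old value at index 6: 30
New value at index 6: -8
Delta = -8 - 30 = -38
New sum = old_sum + delta = 74 + (-38) = 36

Answer: 36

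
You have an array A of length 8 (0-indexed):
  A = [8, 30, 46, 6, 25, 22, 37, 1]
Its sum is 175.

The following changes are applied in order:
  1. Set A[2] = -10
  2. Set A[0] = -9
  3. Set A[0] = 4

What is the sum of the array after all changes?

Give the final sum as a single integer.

Initial sum: 175
Change 1: A[2] 46 -> -10, delta = -56, sum = 119
Change 2: A[0] 8 -> -9, delta = -17, sum = 102
Change 3: A[0] -9 -> 4, delta = 13, sum = 115

Answer: 115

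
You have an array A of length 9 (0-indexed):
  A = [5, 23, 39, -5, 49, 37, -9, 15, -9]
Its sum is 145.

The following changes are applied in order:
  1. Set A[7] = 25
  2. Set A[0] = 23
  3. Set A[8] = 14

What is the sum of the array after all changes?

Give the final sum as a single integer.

Initial sum: 145
Change 1: A[7] 15 -> 25, delta = 10, sum = 155
Change 2: A[0] 5 -> 23, delta = 18, sum = 173
Change 3: A[8] -9 -> 14, delta = 23, sum = 196

Answer: 196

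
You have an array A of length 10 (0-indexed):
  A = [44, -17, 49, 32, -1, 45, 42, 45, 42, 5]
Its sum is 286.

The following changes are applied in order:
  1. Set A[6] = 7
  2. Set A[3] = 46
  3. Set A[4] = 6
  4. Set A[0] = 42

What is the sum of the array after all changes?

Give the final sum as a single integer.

Initial sum: 286
Change 1: A[6] 42 -> 7, delta = -35, sum = 251
Change 2: A[3] 32 -> 46, delta = 14, sum = 265
Change 3: A[4] -1 -> 6, delta = 7, sum = 272
Change 4: A[0] 44 -> 42, delta = -2, sum = 270

Answer: 270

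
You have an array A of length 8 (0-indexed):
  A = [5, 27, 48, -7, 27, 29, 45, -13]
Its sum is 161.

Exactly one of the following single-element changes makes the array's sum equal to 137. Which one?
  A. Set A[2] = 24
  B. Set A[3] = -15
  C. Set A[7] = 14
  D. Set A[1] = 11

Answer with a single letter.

Option A: A[2] 48->24, delta=-24, new_sum=161+(-24)=137 <-- matches target
Option B: A[3] -7->-15, delta=-8, new_sum=161+(-8)=153
Option C: A[7] -13->14, delta=27, new_sum=161+(27)=188
Option D: A[1] 27->11, delta=-16, new_sum=161+(-16)=145

Answer: A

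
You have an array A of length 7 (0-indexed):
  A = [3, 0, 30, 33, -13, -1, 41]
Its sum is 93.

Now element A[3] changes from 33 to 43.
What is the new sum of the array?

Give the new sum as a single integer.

Answer: 103

Derivation:
Old value at index 3: 33
New value at index 3: 43
Delta = 43 - 33 = 10
New sum = old_sum + delta = 93 + (10) = 103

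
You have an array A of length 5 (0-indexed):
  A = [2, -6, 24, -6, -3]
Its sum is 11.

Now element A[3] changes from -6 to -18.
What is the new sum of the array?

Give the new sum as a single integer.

Answer: -1

Derivation:
Old value at index 3: -6
New value at index 3: -18
Delta = -18 - -6 = -12
New sum = old_sum + delta = 11 + (-12) = -1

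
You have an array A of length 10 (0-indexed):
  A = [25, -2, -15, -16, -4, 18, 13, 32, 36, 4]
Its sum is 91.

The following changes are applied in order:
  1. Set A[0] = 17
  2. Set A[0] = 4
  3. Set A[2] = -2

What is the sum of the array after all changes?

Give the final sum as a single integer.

Initial sum: 91
Change 1: A[0] 25 -> 17, delta = -8, sum = 83
Change 2: A[0] 17 -> 4, delta = -13, sum = 70
Change 3: A[2] -15 -> -2, delta = 13, sum = 83

Answer: 83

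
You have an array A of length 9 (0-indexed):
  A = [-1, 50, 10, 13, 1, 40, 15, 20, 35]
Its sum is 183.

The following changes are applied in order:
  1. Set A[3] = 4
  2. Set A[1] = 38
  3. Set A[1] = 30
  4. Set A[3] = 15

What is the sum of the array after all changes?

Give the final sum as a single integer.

Answer: 165

Derivation:
Initial sum: 183
Change 1: A[3] 13 -> 4, delta = -9, sum = 174
Change 2: A[1] 50 -> 38, delta = -12, sum = 162
Change 3: A[1] 38 -> 30, delta = -8, sum = 154
Change 4: A[3] 4 -> 15, delta = 11, sum = 165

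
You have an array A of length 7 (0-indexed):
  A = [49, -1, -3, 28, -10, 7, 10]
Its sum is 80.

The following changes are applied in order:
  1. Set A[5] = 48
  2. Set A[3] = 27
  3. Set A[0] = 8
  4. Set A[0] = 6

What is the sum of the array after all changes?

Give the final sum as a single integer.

Initial sum: 80
Change 1: A[5] 7 -> 48, delta = 41, sum = 121
Change 2: A[3] 28 -> 27, delta = -1, sum = 120
Change 3: A[0] 49 -> 8, delta = -41, sum = 79
Change 4: A[0] 8 -> 6, delta = -2, sum = 77

Answer: 77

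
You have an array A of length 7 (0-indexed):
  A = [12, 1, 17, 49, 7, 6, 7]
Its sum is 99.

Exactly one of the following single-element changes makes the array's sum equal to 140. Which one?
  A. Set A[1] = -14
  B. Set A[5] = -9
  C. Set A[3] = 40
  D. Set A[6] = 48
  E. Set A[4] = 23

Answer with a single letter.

Answer: D

Derivation:
Option A: A[1] 1->-14, delta=-15, new_sum=99+(-15)=84
Option B: A[5] 6->-9, delta=-15, new_sum=99+(-15)=84
Option C: A[3] 49->40, delta=-9, new_sum=99+(-9)=90
Option D: A[6] 7->48, delta=41, new_sum=99+(41)=140 <-- matches target
Option E: A[4] 7->23, delta=16, new_sum=99+(16)=115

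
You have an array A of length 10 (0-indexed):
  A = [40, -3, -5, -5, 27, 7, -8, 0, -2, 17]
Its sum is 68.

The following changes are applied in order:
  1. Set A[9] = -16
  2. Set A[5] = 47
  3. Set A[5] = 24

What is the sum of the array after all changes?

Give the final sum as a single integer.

Answer: 52

Derivation:
Initial sum: 68
Change 1: A[9] 17 -> -16, delta = -33, sum = 35
Change 2: A[5] 7 -> 47, delta = 40, sum = 75
Change 3: A[5] 47 -> 24, delta = -23, sum = 52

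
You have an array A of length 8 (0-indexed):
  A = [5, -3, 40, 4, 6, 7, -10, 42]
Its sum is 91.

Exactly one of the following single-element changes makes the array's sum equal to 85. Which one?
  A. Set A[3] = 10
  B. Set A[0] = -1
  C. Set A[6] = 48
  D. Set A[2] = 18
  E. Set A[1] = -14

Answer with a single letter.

Option A: A[3] 4->10, delta=6, new_sum=91+(6)=97
Option B: A[0] 5->-1, delta=-6, new_sum=91+(-6)=85 <-- matches target
Option C: A[6] -10->48, delta=58, new_sum=91+(58)=149
Option D: A[2] 40->18, delta=-22, new_sum=91+(-22)=69
Option E: A[1] -3->-14, delta=-11, new_sum=91+(-11)=80

Answer: B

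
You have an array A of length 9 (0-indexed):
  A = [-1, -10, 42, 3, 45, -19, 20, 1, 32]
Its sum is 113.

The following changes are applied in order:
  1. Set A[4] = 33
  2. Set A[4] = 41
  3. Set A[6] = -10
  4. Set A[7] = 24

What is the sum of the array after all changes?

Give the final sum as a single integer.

Answer: 102

Derivation:
Initial sum: 113
Change 1: A[4] 45 -> 33, delta = -12, sum = 101
Change 2: A[4] 33 -> 41, delta = 8, sum = 109
Change 3: A[6] 20 -> -10, delta = -30, sum = 79
Change 4: A[7] 1 -> 24, delta = 23, sum = 102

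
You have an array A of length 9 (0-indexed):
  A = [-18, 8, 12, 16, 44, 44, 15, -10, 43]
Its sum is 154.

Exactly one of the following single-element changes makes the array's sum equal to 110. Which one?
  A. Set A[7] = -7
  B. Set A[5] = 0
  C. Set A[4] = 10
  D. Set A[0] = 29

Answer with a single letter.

Option A: A[7] -10->-7, delta=3, new_sum=154+(3)=157
Option B: A[5] 44->0, delta=-44, new_sum=154+(-44)=110 <-- matches target
Option C: A[4] 44->10, delta=-34, new_sum=154+(-34)=120
Option D: A[0] -18->29, delta=47, new_sum=154+(47)=201

Answer: B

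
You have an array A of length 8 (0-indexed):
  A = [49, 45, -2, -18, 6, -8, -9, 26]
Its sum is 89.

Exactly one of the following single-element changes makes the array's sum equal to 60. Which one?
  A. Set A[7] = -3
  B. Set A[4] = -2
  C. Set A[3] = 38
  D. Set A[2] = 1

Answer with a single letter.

Option A: A[7] 26->-3, delta=-29, new_sum=89+(-29)=60 <-- matches target
Option B: A[4] 6->-2, delta=-8, new_sum=89+(-8)=81
Option C: A[3] -18->38, delta=56, new_sum=89+(56)=145
Option D: A[2] -2->1, delta=3, new_sum=89+(3)=92

Answer: A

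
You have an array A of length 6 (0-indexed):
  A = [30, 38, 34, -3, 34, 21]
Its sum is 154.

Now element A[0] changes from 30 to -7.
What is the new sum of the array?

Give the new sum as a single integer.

Answer: 117

Derivation:
Old value at index 0: 30
New value at index 0: -7
Delta = -7 - 30 = -37
New sum = old_sum + delta = 154 + (-37) = 117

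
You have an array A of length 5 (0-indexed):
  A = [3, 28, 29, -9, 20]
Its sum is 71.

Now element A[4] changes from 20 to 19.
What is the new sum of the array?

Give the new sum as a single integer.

Answer: 70

Derivation:
Old value at index 4: 20
New value at index 4: 19
Delta = 19 - 20 = -1
New sum = old_sum + delta = 71 + (-1) = 70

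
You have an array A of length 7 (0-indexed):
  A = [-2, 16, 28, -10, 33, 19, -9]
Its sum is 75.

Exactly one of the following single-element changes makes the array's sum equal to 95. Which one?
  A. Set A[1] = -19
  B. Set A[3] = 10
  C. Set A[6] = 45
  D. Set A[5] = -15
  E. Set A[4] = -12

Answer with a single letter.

Answer: B

Derivation:
Option A: A[1] 16->-19, delta=-35, new_sum=75+(-35)=40
Option B: A[3] -10->10, delta=20, new_sum=75+(20)=95 <-- matches target
Option C: A[6] -9->45, delta=54, new_sum=75+(54)=129
Option D: A[5] 19->-15, delta=-34, new_sum=75+(-34)=41
Option E: A[4] 33->-12, delta=-45, new_sum=75+(-45)=30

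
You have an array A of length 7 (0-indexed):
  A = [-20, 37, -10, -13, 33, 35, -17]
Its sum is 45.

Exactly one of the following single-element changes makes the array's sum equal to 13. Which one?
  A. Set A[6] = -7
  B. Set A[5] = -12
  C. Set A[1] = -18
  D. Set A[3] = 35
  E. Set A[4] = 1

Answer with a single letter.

Answer: E

Derivation:
Option A: A[6] -17->-7, delta=10, new_sum=45+(10)=55
Option B: A[5] 35->-12, delta=-47, new_sum=45+(-47)=-2
Option C: A[1] 37->-18, delta=-55, new_sum=45+(-55)=-10
Option D: A[3] -13->35, delta=48, new_sum=45+(48)=93
Option E: A[4] 33->1, delta=-32, new_sum=45+(-32)=13 <-- matches target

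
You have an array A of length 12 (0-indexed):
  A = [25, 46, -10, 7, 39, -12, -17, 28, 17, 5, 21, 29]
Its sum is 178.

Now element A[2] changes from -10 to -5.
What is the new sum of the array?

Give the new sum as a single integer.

Old value at index 2: -10
New value at index 2: -5
Delta = -5 - -10 = 5
New sum = old_sum + delta = 178 + (5) = 183

Answer: 183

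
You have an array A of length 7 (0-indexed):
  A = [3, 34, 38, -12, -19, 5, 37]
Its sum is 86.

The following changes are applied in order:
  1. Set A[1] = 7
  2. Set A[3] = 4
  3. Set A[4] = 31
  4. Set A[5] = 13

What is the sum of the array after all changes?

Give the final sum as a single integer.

Initial sum: 86
Change 1: A[1] 34 -> 7, delta = -27, sum = 59
Change 2: A[3] -12 -> 4, delta = 16, sum = 75
Change 3: A[4] -19 -> 31, delta = 50, sum = 125
Change 4: A[5] 5 -> 13, delta = 8, sum = 133

Answer: 133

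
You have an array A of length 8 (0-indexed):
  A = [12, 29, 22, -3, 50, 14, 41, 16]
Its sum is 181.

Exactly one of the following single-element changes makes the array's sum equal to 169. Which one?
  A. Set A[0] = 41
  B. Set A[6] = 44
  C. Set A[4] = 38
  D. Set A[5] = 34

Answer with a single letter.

Option A: A[0] 12->41, delta=29, new_sum=181+(29)=210
Option B: A[6] 41->44, delta=3, new_sum=181+(3)=184
Option C: A[4] 50->38, delta=-12, new_sum=181+(-12)=169 <-- matches target
Option D: A[5] 14->34, delta=20, new_sum=181+(20)=201

Answer: C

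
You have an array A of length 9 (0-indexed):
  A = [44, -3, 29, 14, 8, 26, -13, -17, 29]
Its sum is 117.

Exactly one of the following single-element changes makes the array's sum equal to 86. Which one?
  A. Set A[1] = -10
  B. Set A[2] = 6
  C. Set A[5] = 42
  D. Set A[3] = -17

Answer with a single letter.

Answer: D

Derivation:
Option A: A[1] -3->-10, delta=-7, new_sum=117+(-7)=110
Option B: A[2] 29->6, delta=-23, new_sum=117+(-23)=94
Option C: A[5] 26->42, delta=16, new_sum=117+(16)=133
Option D: A[3] 14->-17, delta=-31, new_sum=117+(-31)=86 <-- matches target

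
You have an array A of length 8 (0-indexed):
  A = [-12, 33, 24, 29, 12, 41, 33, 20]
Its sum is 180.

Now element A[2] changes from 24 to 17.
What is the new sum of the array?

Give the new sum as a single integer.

Old value at index 2: 24
New value at index 2: 17
Delta = 17 - 24 = -7
New sum = old_sum + delta = 180 + (-7) = 173

Answer: 173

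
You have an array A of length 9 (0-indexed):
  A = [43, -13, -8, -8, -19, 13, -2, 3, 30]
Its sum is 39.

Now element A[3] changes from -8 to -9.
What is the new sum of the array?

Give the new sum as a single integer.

Answer: 38

Derivation:
Old value at index 3: -8
New value at index 3: -9
Delta = -9 - -8 = -1
New sum = old_sum + delta = 39 + (-1) = 38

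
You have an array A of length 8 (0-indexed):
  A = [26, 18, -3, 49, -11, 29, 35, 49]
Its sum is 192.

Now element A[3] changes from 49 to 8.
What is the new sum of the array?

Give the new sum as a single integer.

Answer: 151

Derivation:
Old value at index 3: 49
New value at index 3: 8
Delta = 8 - 49 = -41
New sum = old_sum + delta = 192 + (-41) = 151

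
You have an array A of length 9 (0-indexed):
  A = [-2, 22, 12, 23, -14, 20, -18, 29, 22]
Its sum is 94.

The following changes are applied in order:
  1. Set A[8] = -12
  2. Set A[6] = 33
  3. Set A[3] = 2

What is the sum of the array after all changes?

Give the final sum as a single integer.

Answer: 90

Derivation:
Initial sum: 94
Change 1: A[8] 22 -> -12, delta = -34, sum = 60
Change 2: A[6] -18 -> 33, delta = 51, sum = 111
Change 3: A[3] 23 -> 2, delta = -21, sum = 90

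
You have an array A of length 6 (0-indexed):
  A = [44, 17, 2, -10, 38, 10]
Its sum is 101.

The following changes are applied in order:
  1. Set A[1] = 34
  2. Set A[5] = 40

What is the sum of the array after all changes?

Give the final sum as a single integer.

Answer: 148

Derivation:
Initial sum: 101
Change 1: A[1] 17 -> 34, delta = 17, sum = 118
Change 2: A[5] 10 -> 40, delta = 30, sum = 148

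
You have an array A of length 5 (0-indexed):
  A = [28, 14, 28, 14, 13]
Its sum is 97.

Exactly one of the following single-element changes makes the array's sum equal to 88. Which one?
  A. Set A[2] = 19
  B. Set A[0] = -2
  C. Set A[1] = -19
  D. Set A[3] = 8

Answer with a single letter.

Option A: A[2] 28->19, delta=-9, new_sum=97+(-9)=88 <-- matches target
Option B: A[0] 28->-2, delta=-30, new_sum=97+(-30)=67
Option C: A[1] 14->-19, delta=-33, new_sum=97+(-33)=64
Option D: A[3] 14->8, delta=-6, new_sum=97+(-6)=91

Answer: A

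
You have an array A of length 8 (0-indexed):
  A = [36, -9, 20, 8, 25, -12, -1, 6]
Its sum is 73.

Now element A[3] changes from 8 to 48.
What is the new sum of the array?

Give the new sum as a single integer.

Answer: 113

Derivation:
Old value at index 3: 8
New value at index 3: 48
Delta = 48 - 8 = 40
New sum = old_sum + delta = 73 + (40) = 113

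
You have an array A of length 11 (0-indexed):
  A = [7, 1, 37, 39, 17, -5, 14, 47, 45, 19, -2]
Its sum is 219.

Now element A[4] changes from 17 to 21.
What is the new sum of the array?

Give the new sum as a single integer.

Answer: 223

Derivation:
Old value at index 4: 17
New value at index 4: 21
Delta = 21 - 17 = 4
New sum = old_sum + delta = 219 + (4) = 223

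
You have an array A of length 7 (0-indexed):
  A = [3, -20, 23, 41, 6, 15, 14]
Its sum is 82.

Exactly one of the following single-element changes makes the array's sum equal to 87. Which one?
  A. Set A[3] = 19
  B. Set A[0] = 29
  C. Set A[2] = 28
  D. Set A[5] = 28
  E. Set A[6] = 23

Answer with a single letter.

Answer: C

Derivation:
Option A: A[3] 41->19, delta=-22, new_sum=82+(-22)=60
Option B: A[0] 3->29, delta=26, new_sum=82+(26)=108
Option C: A[2] 23->28, delta=5, new_sum=82+(5)=87 <-- matches target
Option D: A[5] 15->28, delta=13, new_sum=82+(13)=95
Option E: A[6] 14->23, delta=9, new_sum=82+(9)=91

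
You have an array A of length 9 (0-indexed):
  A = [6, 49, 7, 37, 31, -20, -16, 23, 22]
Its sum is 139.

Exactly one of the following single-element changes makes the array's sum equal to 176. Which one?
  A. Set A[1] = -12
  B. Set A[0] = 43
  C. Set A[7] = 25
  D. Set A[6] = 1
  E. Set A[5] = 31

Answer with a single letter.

Answer: B

Derivation:
Option A: A[1] 49->-12, delta=-61, new_sum=139+(-61)=78
Option B: A[0] 6->43, delta=37, new_sum=139+(37)=176 <-- matches target
Option C: A[7] 23->25, delta=2, new_sum=139+(2)=141
Option D: A[6] -16->1, delta=17, new_sum=139+(17)=156
Option E: A[5] -20->31, delta=51, new_sum=139+(51)=190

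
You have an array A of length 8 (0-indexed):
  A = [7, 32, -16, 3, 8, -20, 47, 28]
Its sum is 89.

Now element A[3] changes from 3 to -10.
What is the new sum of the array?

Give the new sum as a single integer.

Answer: 76

Derivation:
Old value at index 3: 3
New value at index 3: -10
Delta = -10 - 3 = -13
New sum = old_sum + delta = 89 + (-13) = 76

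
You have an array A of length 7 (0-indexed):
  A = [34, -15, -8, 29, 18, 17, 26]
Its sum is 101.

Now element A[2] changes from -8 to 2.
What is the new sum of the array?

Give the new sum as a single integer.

Old value at index 2: -8
New value at index 2: 2
Delta = 2 - -8 = 10
New sum = old_sum + delta = 101 + (10) = 111

Answer: 111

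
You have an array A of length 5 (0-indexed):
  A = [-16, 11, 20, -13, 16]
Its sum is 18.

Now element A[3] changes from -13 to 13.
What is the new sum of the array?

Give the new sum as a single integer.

Old value at index 3: -13
New value at index 3: 13
Delta = 13 - -13 = 26
New sum = old_sum + delta = 18 + (26) = 44

Answer: 44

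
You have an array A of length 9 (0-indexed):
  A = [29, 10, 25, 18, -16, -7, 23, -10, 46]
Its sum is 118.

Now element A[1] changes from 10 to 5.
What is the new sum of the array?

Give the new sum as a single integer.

Old value at index 1: 10
New value at index 1: 5
Delta = 5 - 10 = -5
New sum = old_sum + delta = 118 + (-5) = 113

Answer: 113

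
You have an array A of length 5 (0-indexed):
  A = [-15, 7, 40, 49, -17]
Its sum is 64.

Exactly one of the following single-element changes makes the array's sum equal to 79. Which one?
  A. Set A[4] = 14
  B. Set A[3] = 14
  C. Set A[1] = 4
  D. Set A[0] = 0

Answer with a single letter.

Answer: D

Derivation:
Option A: A[4] -17->14, delta=31, new_sum=64+(31)=95
Option B: A[3] 49->14, delta=-35, new_sum=64+(-35)=29
Option C: A[1] 7->4, delta=-3, new_sum=64+(-3)=61
Option D: A[0] -15->0, delta=15, new_sum=64+(15)=79 <-- matches target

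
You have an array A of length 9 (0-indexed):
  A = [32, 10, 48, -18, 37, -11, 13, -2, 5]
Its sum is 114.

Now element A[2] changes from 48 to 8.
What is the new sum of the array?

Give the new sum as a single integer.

Answer: 74

Derivation:
Old value at index 2: 48
New value at index 2: 8
Delta = 8 - 48 = -40
New sum = old_sum + delta = 114 + (-40) = 74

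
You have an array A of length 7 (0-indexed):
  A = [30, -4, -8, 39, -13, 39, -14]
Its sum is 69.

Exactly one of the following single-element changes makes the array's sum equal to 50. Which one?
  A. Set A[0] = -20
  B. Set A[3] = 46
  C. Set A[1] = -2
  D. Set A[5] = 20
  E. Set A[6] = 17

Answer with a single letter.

Option A: A[0] 30->-20, delta=-50, new_sum=69+(-50)=19
Option B: A[3] 39->46, delta=7, new_sum=69+(7)=76
Option C: A[1] -4->-2, delta=2, new_sum=69+(2)=71
Option D: A[5] 39->20, delta=-19, new_sum=69+(-19)=50 <-- matches target
Option E: A[6] -14->17, delta=31, new_sum=69+(31)=100

Answer: D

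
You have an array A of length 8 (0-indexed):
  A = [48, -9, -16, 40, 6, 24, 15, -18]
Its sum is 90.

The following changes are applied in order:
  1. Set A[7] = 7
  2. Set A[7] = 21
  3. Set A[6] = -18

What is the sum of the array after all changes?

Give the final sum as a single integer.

Answer: 96

Derivation:
Initial sum: 90
Change 1: A[7] -18 -> 7, delta = 25, sum = 115
Change 2: A[7] 7 -> 21, delta = 14, sum = 129
Change 3: A[6] 15 -> -18, delta = -33, sum = 96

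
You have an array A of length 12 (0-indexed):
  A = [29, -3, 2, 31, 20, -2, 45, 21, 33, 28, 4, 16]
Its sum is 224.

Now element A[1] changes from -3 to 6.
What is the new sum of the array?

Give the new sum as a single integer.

Old value at index 1: -3
New value at index 1: 6
Delta = 6 - -3 = 9
New sum = old_sum + delta = 224 + (9) = 233

Answer: 233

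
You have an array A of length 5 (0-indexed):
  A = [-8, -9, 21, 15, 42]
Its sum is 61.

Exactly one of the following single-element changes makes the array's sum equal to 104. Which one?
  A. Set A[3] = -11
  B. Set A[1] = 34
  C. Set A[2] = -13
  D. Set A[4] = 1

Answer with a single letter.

Option A: A[3] 15->-11, delta=-26, new_sum=61+(-26)=35
Option B: A[1] -9->34, delta=43, new_sum=61+(43)=104 <-- matches target
Option C: A[2] 21->-13, delta=-34, new_sum=61+(-34)=27
Option D: A[4] 42->1, delta=-41, new_sum=61+(-41)=20

Answer: B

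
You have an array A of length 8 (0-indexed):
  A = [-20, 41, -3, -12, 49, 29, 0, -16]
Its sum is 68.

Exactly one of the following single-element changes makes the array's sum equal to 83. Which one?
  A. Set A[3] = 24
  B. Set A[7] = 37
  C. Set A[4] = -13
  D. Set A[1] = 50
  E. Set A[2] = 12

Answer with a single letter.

Answer: E

Derivation:
Option A: A[3] -12->24, delta=36, new_sum=68+(36)=104
Option B: A[7] -16->37, delta=53, new_sum=68+(53)=121
Option C: A[4] 49->-13, delta=-62, new_sum=68+(-62)=6
Option D: A[1] 41->50, delta=9, new_sum=68+(9)=77
Option E: A[2] -3->12, delta=15, new_sum=68+(15)=83 <-- matches target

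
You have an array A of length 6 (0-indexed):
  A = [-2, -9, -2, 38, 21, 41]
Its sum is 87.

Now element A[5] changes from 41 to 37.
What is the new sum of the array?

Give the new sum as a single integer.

Answer: 83

Derivation:
Old value at index 5: 41
New value at index 5: 37
Delta = 37 - 41 = -4
New sum = old_sum + delta = 87 + (-4) = 83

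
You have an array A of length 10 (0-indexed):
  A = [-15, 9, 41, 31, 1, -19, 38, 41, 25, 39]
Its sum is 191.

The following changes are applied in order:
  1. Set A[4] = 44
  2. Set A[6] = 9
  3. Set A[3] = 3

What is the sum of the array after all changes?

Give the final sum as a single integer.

Answer: 177

Derivation:
Initial sum: 191
Change 1: A[4] 1 -> 44, delta = 43, sum = 234
Change 2: A[6] 38 -> 9, delta = -29, sum = 205
Change 3: A[3] 31 -> 3, delta = -28, sum = 177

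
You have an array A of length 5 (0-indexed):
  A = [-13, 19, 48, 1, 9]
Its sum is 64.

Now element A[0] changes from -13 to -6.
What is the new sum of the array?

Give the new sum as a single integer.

Old value at index 0: -13
New value at index 0: -6
Delta = -6 - -13 = 7
New sum = old_sum + delta = 64 + (7) = 71

Answer: 71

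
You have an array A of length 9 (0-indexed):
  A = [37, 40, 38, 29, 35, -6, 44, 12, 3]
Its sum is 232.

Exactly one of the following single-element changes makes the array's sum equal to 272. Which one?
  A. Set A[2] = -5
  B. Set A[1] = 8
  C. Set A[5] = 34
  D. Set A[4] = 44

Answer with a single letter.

Answer: C

Derivation:
Option A: A[2] 38->-5, delta=-43, new_sum=232+(-43)=189
Option B: A[1] 40->8, delta=-32, new_sum=232+(-32)=200
Option C: A[5] -6->34, delta=40, new_sum=232+(40)=272 <-- matches target
Option D: A[4] 35->44, delta=9, new_sum=232+(9)=241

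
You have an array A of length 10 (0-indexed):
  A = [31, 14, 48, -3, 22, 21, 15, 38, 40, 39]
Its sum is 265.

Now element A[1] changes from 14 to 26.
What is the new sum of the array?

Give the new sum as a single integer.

Old value at index 1: 14
New value at index 1: 26
Delta = 26 - 14 = 12
New sum = old_sum + delta = 265 + (12) = 277

Answer: 277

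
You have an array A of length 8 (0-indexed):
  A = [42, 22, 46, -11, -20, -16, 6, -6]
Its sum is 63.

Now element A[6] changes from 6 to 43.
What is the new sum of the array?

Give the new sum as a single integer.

Answer: 100

Derivation:
Old value at index 6: 6
New value at index 6: 43
Delta = 43 - 6 = 37
New sum = old_sum + delta = 63 + (37) = 100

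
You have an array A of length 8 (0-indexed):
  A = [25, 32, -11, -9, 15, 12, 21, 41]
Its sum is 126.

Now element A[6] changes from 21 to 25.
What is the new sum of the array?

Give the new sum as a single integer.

Old value at index 6: 21
New value at index 6: 25
Delta = 25 - 21 = 4
New sum = old_sum + delta = 126 + (4) = 130

Answer: 130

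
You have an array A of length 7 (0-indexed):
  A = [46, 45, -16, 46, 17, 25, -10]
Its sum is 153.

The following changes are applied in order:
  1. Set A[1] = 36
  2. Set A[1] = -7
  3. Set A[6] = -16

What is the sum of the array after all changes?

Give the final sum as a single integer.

Initial sum: 153
Change 1: A[1] 45 -> 36, delta = -9, sum = 144
Change 2: A[1] 36 -> -7, delta = -43, sum = 101
Change 3: A[6] -10 -> -16, delta = -6, sum = 95

Answer: 95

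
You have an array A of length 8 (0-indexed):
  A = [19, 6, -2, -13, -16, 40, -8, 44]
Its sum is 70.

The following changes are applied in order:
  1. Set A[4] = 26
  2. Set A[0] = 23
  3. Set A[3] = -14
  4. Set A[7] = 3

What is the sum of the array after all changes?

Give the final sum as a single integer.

Answer: 74

Derivation:
Initial sum: 70
Change 1: A[4] -16 -> 26, delta = 42, sum = 112
Change 2: A[0] 19 -> 23, delta = 4, sum = 116
Change 3: A[3] -13 -> -14, delta = -1, sum = 115
Change 4: A[7] 44 -> 3, delta = -41, sum = 74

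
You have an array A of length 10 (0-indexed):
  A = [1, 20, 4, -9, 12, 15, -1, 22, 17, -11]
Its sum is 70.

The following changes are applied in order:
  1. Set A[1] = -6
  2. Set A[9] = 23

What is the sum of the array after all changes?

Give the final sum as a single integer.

Initial sum: 70
Change 1: A[1] 20 -> -6, delta = -26, sum = 44
Change 2: A[9] -11 -> 23, delta = 34, sum = 78

Answer: 78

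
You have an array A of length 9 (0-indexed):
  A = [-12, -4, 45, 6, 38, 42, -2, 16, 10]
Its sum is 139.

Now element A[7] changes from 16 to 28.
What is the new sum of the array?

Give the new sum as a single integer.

Answer: 151

Derivation:
Old value at index 7: 16
New value at index 7: 28
Delta = 28 - 16 = 12
New sum = old_sum + delta = 139 + (12) = 151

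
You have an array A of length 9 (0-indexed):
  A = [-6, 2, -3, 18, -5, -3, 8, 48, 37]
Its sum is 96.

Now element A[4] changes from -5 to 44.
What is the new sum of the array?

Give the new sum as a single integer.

Old value at index 4: -5
New value at index 4: 44
Delta = 44 - -5 = 49
New sum = old_sum + delta = 96 + (49) = 145

Answer: 145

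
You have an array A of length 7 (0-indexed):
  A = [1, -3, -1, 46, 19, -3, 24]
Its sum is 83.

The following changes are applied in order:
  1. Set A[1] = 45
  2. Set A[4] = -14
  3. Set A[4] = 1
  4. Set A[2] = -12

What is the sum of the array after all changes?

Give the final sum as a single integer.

Answer: 102

Derivation:
Initial sum: 83
Change 1: A[1] -3 -> 45, delta = 48, sum = 131
Change 2: A[4] 19 -> -14, delta = -33, sum = 98
Change 3: A[4] -14 -> 1, delta = 15, sum = 113
Change 4: A[2] -1 -> -12, delta = -11, sum = 102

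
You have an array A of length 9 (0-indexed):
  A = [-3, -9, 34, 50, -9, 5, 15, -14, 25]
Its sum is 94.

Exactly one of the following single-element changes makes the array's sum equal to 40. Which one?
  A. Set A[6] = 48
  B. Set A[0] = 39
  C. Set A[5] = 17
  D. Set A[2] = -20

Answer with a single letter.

Answer: D

Derivation:
Option A: A[6] 15->48, delta=33, new_sum=94+(33)=127
Option B: A[0] -3->39, delta=42, new_sum=94+(42)=136
Option C: A[5] 5->17, delta=12, new_sum=94+(12)=106
Option D: A[2] 34->-20, delta=-54, new_sum=94+(-54)=40 <-- matches target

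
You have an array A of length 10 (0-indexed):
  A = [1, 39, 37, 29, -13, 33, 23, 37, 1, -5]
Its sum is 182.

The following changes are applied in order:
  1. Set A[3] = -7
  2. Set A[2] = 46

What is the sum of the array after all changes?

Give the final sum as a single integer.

Initial sum: 182
Change 1: A[3] 29 -> -7, delta = -36, sum = 146
Change 2: A[2] 37 -> 46, delta = 9, sum = 155

Answer: 155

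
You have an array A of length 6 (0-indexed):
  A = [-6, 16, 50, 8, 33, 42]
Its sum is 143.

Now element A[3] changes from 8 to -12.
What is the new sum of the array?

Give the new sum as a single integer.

Answer: 123

Derivation:
Old value at index 3: 8
New value at index 3: -12
Delta = -12 - 8 = -20
New sum = old_sum + delta = 143 + (-20) = 123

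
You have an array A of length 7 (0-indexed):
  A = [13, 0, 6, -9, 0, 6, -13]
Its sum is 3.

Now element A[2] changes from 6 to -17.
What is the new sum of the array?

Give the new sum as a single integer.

Answer: -20

Derivation:
Old value at index 2: 6
New value at index 2: -17
Delta = -17 - 6 = -23
New sum = old_sum + delta = 3 + (-23) = -20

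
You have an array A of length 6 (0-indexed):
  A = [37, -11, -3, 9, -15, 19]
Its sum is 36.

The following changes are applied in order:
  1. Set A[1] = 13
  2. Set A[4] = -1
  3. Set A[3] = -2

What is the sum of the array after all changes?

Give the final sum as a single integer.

Initial sum: 36
Change 1: A[1] -11 -> 13, delta = 24, sum = 60
Change 2: A[4] -15 -> -1, delta = 14, sum = 74
Change 3: A[3] 9 -> -2, delta = -11, sum = 63

Answer: 63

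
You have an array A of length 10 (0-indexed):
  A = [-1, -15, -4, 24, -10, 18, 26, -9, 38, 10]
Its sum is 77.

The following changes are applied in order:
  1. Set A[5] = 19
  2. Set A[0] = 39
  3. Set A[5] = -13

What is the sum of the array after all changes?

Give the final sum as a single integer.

Initial sum: 77
Change 1: A[5] 18 -> 19, delta = 1, sum = 78
Change 2: A[0] -1 -> 39, delta = 40, sum = 118
Change 3: A[5] 19 -> -13, delta = -32, sum = 86

Answer: 86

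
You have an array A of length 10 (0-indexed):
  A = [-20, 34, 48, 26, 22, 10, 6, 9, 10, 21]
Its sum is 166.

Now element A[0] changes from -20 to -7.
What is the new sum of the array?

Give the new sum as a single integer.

Old value at index 0: -20
New value at index 0: -7
Delta = -7 - -20 = 13
New sum = old_sum + delta = 166 + (13) = 179

Answer: 179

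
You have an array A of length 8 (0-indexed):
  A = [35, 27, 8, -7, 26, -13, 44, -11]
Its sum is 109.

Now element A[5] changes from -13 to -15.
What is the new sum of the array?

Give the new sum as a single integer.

Answer: 107

Derivation:
Old value at index 5: -13
New value at index 5: -15
Delta = -15 - -13 = -2
New sum = old_sum + delta = 109 + (-2) = 107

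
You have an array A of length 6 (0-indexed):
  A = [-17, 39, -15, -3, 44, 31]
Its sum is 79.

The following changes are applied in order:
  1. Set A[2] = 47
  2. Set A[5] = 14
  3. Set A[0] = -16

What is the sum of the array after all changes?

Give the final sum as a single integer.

Answer: 125

Derivation:
Initial sum: 79
Change 1: A[2] -15 -> 47, delta = 62, sum = 141
Change 2: A[5] 31 -> 14, delta = -17, sum = 124
Change 3: A[0] -17 -> -16, delta = 1, sum = 125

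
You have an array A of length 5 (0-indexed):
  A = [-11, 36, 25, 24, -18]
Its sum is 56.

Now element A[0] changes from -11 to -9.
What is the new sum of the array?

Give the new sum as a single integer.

Old value at index 0: -11
New value at index 0: -9
Delta = -9 - -11 = 2
New sum = old_sum + delta = 56 + (2) = 58

Answer: 58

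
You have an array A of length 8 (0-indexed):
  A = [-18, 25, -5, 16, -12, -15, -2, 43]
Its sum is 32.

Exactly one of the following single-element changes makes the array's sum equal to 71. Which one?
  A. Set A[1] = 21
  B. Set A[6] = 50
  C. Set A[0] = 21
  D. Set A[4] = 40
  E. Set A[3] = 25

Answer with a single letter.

Option A: A[1] 25->21, delta=-4, new_sum=32+(-4)=28
Option B: A[6] -2->50, delta=52, new_sum=32+(52)=84
Option C: A[0] -18->21, delta=39, new_sum=32+(39)=71 <-- matches target
Option D: A[4] -12->40, delta=52, new_sum=32+(52)=84
Option E: A[3] 16->25, delta=9, new_sum=32+(9)=41

Answer: C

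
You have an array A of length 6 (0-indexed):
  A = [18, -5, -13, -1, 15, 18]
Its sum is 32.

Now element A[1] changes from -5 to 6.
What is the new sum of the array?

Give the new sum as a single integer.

Old value at index 1: -5
New value at index 1: 6
Delta = 6 - -5 = 11
New sum = old_sum + delta = 32 + (11) = 43

Answer: 43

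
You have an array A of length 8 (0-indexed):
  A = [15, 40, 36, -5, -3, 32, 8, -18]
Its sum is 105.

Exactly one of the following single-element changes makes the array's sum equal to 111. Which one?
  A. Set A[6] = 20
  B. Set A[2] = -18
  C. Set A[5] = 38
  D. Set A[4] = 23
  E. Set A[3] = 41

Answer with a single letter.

Answer: C

Derivation:
Option A: A[6] 8->20, delta=12, new_sum=105+(12)=117
Option B: A[2] 36->-18, delta=-54, new_sum=105+(-54)=51
Option C: A[5] 32->38, delta=6, new_sum=105+(6)=111 <-- matches target
Option D: A[4] -3->23, delta=26, new_sum=105+(26)=131
Option E: A[3] -5->41, delta=46, new_sum=105+(46)=151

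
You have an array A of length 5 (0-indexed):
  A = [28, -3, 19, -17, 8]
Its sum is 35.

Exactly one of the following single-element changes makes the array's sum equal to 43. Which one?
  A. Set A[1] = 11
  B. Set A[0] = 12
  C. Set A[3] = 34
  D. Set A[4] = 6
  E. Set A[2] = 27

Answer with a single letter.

Answer: E

Derivation:
Option A: A[1] -3->11, delta=14, new_sum=35+(14)=49
Option B: A[0] 28->12, delta=-16, new_sum=35+(-16)=19
Option C: A[3] -17->34, delta=51, new_sum=35+(51)=86
Option D: A[4] 8->6, delta=-2, new_sum=35+(-2)=33
Option E: A[2] 19->27, delta=8, new_sum=35+(8)=43 <-- matches target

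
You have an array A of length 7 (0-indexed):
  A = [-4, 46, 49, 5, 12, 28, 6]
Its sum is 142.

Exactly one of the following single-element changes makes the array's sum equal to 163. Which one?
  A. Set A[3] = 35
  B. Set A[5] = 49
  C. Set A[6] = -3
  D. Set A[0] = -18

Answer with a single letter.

Option A: A[3] 5->35, delta=30, new_sum=142+(30)=172
Option B: A[5] 28->49, delta=21, new_sum=142+(21)=163 <-- matches target
Option C: A[6] 6->-3, delta=-9, new_sum=142+(-9)=133
Option D: A[0] -4->-18, delta=-14, new_sum=142+(-14)=128

Answer: B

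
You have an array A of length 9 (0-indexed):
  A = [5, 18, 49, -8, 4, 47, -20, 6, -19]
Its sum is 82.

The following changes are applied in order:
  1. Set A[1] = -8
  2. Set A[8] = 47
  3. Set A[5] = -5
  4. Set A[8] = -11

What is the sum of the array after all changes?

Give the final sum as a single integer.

Answer: 12

Derivation:
Initial sum: 82
Change 1: A[1] 18 -> -8, delta = -26, sum = 56
Change 2: A[8] -19 -> 47, delta = 66, sum = 122
Change 3: A[5] 47 -> -5, delta = -52, sum = 70
Change 4: A[8] 47 -> -11, delta = -58, sum = 12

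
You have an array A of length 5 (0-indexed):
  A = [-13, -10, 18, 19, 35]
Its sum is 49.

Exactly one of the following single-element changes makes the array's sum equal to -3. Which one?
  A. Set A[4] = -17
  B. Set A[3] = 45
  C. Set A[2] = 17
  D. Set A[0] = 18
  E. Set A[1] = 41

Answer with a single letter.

Option A: A[4] 35->-17, delta=-52, new_sum=49+(-52)=-3 <-- matches target
Option B: A[3] 19->45, delta=26, new_sum=49+(26)=75
Option C: A[2] 18->17, delta=-1, new_sum=49+(-1)=48
Option D: A[0] -13->18, delta=31, new_sum=49+(31)=80
Option E: A[1] -10->41, delta=51, new_sum=49+(51)=100

Answer: A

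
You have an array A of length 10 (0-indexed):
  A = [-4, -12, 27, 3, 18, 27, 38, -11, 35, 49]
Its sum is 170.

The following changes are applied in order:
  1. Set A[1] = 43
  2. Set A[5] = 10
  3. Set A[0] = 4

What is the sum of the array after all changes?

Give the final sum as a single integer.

Initial sum: 170
Change 1: A[1] -12 -> 43, delta = 55, sum = 225
Change 2: A[5] 27 -> 10, delta = -17, sum = 208
Change 3: A[0] -4 -> 4, delta = 8, sum = 216

Answer: 216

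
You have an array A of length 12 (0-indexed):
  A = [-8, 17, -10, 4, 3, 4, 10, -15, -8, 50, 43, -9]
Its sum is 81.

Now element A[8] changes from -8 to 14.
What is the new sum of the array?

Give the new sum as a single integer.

Old value at index 8: -8
New value at index 8: 14
Delta = 14 - -8 = 22
New sum = old_sum + delta = 81 + (22) = 103

Answer: 103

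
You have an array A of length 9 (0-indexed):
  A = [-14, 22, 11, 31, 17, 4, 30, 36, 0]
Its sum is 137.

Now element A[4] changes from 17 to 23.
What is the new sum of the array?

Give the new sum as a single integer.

Old value at index 4: 17
New value at index 4: 23
Delta = 23 - 17 = 6
New sum = old_sum + delta = 137 + (6) = 143

Answer: 143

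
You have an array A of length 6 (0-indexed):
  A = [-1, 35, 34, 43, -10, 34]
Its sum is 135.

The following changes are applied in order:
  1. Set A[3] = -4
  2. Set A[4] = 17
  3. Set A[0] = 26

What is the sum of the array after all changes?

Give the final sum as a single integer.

Initial sum: 135
Change 1: A[3] 43 -> -4, delta = -47, sum = 88
Change 2: A[4] -10 -> 17, delta = 27, sum = 115
Change 3: A[0] -1 -> 26, delta = 27, sum = 142

Answer: 142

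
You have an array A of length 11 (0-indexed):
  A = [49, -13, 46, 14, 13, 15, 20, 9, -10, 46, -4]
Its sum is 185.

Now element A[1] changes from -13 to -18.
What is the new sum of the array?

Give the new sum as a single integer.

Answer: 180

Derivation:
Old value at index 1: -13
New value at index 1: -18
Delta = -18 - -13 = -5
New sum = old_sum + delta = 185 + (-5) = 180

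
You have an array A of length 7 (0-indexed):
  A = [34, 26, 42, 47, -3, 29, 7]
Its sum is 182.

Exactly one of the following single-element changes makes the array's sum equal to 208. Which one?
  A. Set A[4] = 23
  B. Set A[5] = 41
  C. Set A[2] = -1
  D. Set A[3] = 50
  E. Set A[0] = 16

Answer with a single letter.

Option A: A[4] -3->23, delta=26, new_sum=182+(26)=208 <-- matches target
Option B: A[5] 29->41, delta=12, new_sum=182+(12)=194
Option C: A[2] 42->-1, delta=-43, new_sum=182+(-43)=139
Option D: A[3] 47->50, delta=3, new_sum=182+(3)=185
Option E: A[0] 34->16, delta=-18, new_sum=182+(-18)=164

Answer: A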